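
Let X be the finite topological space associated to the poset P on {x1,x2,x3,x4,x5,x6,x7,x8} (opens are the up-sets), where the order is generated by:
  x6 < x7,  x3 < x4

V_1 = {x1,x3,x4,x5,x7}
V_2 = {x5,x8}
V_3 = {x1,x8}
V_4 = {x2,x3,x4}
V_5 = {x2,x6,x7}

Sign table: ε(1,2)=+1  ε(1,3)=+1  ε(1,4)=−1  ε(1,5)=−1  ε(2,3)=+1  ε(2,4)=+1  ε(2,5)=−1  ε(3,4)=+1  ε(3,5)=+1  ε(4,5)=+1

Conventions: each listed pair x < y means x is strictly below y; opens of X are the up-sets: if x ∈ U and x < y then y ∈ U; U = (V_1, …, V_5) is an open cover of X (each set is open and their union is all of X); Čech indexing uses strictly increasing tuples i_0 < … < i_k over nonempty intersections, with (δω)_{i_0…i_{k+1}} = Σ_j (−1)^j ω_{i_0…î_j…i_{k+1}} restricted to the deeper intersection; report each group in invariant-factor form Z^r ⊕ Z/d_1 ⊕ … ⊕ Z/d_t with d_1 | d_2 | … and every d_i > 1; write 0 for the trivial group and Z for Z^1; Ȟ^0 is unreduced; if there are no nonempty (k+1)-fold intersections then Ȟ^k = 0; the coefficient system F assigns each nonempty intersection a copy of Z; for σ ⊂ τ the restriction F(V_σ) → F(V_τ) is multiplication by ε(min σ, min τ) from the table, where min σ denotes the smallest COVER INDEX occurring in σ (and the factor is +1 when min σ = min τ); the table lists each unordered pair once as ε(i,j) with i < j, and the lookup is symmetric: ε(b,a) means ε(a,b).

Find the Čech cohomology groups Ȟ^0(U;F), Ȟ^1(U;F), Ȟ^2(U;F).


intersection data:
  V12={x5} V13={x1} V14={x3,x4} V15={x7} V23={x8} V45={x2}
C dims 5,6; δ0: rk 4, SNF 1^4
Ȟ^0 = (5 − 4) − 0 = 1, so Ȟ^0 ≅ Z
Ȟ^1 = (6 − 0) − 4 = 2, so Ȟ^1 ≅ Z^2
Ȟ^2 = (0 − 0) − 0 = 0, so Ȟ^2 ≅ 0

Ȟ^0(U;F) ≅ Z, Ȟ^1(U;F) ≅ Z^2, Ȟ^2(U;F) ≅ 0


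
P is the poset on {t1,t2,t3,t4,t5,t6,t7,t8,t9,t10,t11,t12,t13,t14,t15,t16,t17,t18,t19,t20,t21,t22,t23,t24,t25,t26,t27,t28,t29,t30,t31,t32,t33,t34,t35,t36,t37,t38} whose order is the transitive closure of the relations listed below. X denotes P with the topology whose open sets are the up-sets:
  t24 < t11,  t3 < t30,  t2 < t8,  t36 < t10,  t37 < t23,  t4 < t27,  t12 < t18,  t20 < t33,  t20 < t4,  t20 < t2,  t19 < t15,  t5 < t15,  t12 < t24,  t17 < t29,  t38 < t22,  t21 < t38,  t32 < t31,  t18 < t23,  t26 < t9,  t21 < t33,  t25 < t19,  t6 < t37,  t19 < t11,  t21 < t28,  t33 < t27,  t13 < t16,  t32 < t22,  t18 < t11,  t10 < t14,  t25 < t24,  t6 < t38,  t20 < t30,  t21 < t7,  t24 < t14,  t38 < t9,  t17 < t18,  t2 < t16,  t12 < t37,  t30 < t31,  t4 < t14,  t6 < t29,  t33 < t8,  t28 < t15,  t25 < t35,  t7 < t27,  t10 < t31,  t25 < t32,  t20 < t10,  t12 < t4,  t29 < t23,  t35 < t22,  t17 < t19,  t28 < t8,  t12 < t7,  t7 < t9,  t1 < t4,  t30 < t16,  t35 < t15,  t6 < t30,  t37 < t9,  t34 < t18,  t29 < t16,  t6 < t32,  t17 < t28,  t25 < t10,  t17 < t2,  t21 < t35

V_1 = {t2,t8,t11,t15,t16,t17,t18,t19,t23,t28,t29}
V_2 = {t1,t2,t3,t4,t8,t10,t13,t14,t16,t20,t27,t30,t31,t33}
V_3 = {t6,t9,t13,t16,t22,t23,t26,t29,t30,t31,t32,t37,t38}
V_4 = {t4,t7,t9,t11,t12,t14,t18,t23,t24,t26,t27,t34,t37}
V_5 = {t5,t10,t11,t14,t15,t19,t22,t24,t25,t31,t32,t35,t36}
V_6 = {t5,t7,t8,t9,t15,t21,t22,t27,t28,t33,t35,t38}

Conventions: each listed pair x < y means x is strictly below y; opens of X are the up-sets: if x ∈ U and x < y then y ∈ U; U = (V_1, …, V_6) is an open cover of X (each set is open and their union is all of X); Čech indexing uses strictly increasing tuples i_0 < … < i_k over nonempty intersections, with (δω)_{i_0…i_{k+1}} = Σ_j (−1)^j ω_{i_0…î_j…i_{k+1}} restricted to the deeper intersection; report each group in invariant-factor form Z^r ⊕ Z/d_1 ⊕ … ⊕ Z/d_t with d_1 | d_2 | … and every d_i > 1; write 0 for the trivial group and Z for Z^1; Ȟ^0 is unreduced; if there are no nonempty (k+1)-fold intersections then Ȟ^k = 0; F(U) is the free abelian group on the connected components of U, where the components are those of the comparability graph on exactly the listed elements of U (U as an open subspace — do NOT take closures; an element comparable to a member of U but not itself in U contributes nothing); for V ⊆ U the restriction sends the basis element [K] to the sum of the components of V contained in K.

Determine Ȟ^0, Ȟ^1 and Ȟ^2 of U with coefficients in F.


cover nerve:
  V12={t2,t8,t16} V13={t16,t23,t29} V14={t11,t18,t23} V15={t11,t15,t19} V16={t8,t15,t28} V23={t13,t16,t30,t31} V24={t4,t14,t27} V25={t10,t14,t31} V26={t8,t27,t33} V34={t9,t23,t26,t37} V35={t22,t31,t32} V36={t9,t22,t38} V45={t11,t14,t24} V46={t7,t9,t27} V56={t5,t15,t22,t35}
  V123={t16} V126={t8} V134={t23} V145={t11} V156={t15} V235={t31} V245={t14} V246={t27} V346={t9} V356={t22}
components per intersection:
  V1: {t2,t8,t11,t15,t16,t17,t18,t19,t23,t28,t29}
  V2: {t1,t2,t3,t4,t8,t10,t13,t14,t16,t20,t27,t30,t31,t33}
  V3: {t6,t9,t13,t16,t22,t23,t26,t29,t30,t31,t32,t37,t38}
  V4: {t4,t7,t9,t11,t12,t14,t18,t23,t24,t26,t27,t34,t37}
  V5: {t5,t10,t11,t14,t15,t19,t22,t24,t25,t31,t32,t35,t36}
  V6: {t5,t7,t8,t9,t15,t21,t22,t27,t28,t33,t35,t38}
  V12: {t2,t8,t16}
  V13: {t16,t23,t29}
  V14: {t11,t18,t23}
  V15: {t11,t15,t19}
  V16: {t8,t15,t28}
  V23: {t13,t16,t30,t31}
  V24: {t4,t14,t27}
  V25: {t10,t14,t31}
  V26: {t8,t27,t33}
  V34: {t9,t23,t26,t37}
  V35: {t22,t31,t32}
  V36: {t9,t22,t38}
  V45: {t11,t14,t24}
  V46: {t7,t9,t27}
  V56: {t5,t15,t22,t35}
  V123: {t16}
  V126: {t8}
  V134: {t23}
  V145: {t11}
  V156: {t15}
  V235: {t31}
  V245: {t14}
  V246: {t27}
  V346: {t9}
  V356: {t22}
C dims 6,15,10; δ0: rk 5, SNF 1^5; δ1: rk 10, SNF 1^9·2
Ȟ^0: (6−5)−0=1 ⇒ Z
Ȟ^1: (15−10)−5=0 ⇒ 0
Ȟ^2: (10−0)−10=0 plus torsion [2] ⇒ Z/2

Ȟ^0 ≅ Z; Ȟ^1 ≅ 0; Ȟ^2 ≅ Z/2


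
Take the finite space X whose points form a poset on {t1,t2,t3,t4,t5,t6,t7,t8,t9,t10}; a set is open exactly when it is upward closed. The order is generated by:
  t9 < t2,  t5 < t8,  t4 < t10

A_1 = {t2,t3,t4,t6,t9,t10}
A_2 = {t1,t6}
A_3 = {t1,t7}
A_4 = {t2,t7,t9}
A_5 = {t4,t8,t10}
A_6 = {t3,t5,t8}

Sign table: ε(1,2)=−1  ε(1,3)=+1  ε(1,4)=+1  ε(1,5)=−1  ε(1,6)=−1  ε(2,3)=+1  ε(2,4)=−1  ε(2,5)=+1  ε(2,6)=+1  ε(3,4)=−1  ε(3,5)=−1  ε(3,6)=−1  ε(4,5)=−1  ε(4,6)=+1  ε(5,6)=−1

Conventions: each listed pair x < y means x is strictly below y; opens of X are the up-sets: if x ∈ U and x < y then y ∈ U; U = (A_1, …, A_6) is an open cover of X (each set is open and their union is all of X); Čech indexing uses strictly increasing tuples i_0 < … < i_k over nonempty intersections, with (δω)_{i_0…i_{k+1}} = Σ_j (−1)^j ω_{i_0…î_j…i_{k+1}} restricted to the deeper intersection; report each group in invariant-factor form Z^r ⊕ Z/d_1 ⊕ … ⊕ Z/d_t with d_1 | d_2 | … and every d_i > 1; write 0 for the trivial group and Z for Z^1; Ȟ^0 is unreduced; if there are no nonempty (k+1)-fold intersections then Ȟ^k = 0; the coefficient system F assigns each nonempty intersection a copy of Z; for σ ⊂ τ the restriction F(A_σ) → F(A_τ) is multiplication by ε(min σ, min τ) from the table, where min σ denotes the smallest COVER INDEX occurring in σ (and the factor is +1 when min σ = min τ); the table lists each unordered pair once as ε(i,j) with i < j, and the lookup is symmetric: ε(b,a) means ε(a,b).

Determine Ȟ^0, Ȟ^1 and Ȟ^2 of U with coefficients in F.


Ȟ^0 ≅ 0, Ȟ^1 ≅ Z ⊕ Z/2, Ȟ^2 ≅ 0

nerve of the cover:
  A12={t6} A14={t2,t9} A15={t4,t10} A16={t3} A23={t1} A34={t7} A56={t8}
C dims 6,7; δ0: rk 6, SNF 1^5·2
Ȟ^0 = (6 − 6) − 0 = 0, so Ȟ^0 ≅ 0
Ȟ^1 = (7 − 0) − 6 = 1 plus torsion [2], so Ȟ^1 ≅ Z ⊕ Z/2
Ȟ^2 = (0 − 0) − 0 = 0, so Ȟ^2 ≅ 0


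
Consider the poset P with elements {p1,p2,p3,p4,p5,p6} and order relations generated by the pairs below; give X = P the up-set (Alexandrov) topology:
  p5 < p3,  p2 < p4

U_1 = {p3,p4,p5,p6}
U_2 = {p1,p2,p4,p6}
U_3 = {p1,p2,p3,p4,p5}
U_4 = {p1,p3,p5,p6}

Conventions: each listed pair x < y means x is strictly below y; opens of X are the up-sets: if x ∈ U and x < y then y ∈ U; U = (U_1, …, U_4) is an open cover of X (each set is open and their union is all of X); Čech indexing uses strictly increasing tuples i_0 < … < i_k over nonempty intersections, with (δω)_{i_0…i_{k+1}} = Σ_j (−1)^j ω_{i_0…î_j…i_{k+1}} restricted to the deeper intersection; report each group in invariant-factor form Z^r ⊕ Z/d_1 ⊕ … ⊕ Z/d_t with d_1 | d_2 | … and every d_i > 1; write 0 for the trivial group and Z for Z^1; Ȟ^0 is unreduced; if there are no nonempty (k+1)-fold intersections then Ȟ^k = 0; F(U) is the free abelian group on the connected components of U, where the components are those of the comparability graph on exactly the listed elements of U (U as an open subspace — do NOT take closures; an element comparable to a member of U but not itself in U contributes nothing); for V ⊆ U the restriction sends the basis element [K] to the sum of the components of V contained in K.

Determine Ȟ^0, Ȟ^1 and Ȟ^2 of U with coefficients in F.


nerve simplices:
  U12={p4,p6} U13={p3,p4,p5} U14={p3,p5,p6} U23={p1,p2,p4} U24={p1,p6} U34={p1,p3,p5}
  U123={p4} U124={p6} U134={p3,p5} U234={p1}
components per intersection:
  U1: {p3,p5} {p4} {p6}
  U2: {p1} {p2,p4} {p6}
  U3: {p1} {p2,p4} {p3,p5}
  U4: {p1} {p3,p5} {p6}
  U12: {p4} {p6}
  U13: {p3,p5} {p4}
  U14: {p3,p5} {p6}
  U23: {p1} {p2,p4}
  U24: {p1} {p6}
  U34: {p1} {p3,p5}
  U123: {p4}
  U124: {p6}
  U134: {p3,p5}
  U234: {p1}
C dims 12,12,4; δ0: rk 8, SNF 1^8; δ1: rk 4, SNF 1^4
degree 0: 12−8−0 = 4 → Ȟ^0 ≅ Z^4
degree 1: 12−4−8 = 0 → Ȟ^1 ≅ 0
degree 2: 4−0−4 = 0 → Ȟ^2 ≅ 0

Ȟ^0 = Z^4; Ȟ^1 = 0; Ȟ^2 = 0


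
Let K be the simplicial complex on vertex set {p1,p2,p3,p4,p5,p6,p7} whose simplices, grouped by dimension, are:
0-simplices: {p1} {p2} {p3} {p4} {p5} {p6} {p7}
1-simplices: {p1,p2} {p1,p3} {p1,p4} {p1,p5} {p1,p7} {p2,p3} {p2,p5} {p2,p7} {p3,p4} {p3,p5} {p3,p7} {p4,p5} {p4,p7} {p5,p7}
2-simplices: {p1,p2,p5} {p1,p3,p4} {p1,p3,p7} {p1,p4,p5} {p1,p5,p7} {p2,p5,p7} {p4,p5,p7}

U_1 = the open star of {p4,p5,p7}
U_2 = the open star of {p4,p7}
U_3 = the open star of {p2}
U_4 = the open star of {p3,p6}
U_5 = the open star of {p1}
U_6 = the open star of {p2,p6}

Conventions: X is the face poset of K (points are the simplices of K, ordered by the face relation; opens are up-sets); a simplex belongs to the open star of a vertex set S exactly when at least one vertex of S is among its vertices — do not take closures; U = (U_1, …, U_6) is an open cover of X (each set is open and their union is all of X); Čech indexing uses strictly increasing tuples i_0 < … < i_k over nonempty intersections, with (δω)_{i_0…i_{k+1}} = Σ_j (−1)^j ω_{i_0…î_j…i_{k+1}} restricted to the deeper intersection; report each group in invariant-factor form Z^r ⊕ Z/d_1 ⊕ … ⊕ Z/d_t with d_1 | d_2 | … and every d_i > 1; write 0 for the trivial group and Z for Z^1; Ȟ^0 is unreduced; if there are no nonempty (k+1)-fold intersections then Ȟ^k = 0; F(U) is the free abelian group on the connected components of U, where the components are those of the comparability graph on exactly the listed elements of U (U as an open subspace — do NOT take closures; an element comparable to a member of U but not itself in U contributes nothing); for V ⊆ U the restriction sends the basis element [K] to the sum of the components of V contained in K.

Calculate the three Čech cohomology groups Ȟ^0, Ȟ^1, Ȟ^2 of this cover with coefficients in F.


nonempty overlaps:
  U1={{p4},{p5},{p7},{p1,p4},{p1,p5},{p1,p7},{p2,p5},{p2,p7},{p3,p4},{p3,p5},{p3,p7},{p4,p5},{p4,p7},{p5,p7},{p1,p2,p5},{p1,p3,p4},{p1,p3,p7},{p1,p4,p5},{p1,p5,p7},{p2,p5,p7},{p4,p5,p7}} U2={{p4},{p7},{p1,p4},{p1,p7},{p2,p7},{p3,p4},{p3,p7},{p4,p5},{p4,p7},{p5,p7},{p1,p3,p4},{p1,p3,p7},{p1,p4,p5},{p1,p5,p7},{p2,p5,p7},{p4,p5,p7}} U3={{p2},{p1,p2},{p2,p3},{p2,p5},{p2,p7},{p1,p2,p5},{p2,p5,p7}} U4={{p3},{p6},{p1,p3},{p2,p3},{p3,p4},{p3,p5},{p3,p7},{p1,p3,p4},{p1,p3,p7}} U5={{p1},{p1,p2},{p1,p3},{p1,p4},{p1,p5},{p1,p7},{p1,p2,p5},{p1,p3,p4},{p1,p3,p7},{p1,p4,p5},{p1,p5,p7}} U6={{p2},{p6},{p1,p2},{p2,p3},{p2,p5},{p2,p7},{p1,p2,p5},{p2,p5,p7}}
  U12={{p4},{p7},{p1,p4},{p1,p7},{p2,p7},{p3,p4},{p3,p7},{p4,p5},{p4,p7},{p5,p7},{p1,p3,p4},{p1,p3,p7},{p1,p4,p5},{p1,p5,p7},{p2,p5,p7},{p4,p5,p7}} U13={{p2,p5},{p2,p7},{p1,p2,p5},{p2,p5,p7}} U14={{p3,p4},{p3,p5},{p3,p7},{p1,p3,p4},{p1,p3,p7}} U15={{p1,p4},{p1,p5},{p1,p7},{p1,p2,p5},{p1,p3,p4},{p1,p3,p7},{p1,p4,p5},{p1,p5,p7}} U16={{p2,p5},{p2,p7},{p1,p2,p5},{p2,p5,p7}} U23={{p2,p7},{p2,p5,p7}} U24={{p3,p4},{p3,p7},{p1,p3,p4},{p1,p3,p7}} U25={{p1,p4},{p1,p7},{p1,p3,p4},{p1,p3,p7},{p1,p4,p5},{p1,p5,p7}} U26={{p2,p7},{p2,p5,p7}} U34={{p2,p3}} U35={{p1,p2},{p1,p2,p5}} U36={{p2},{p1,p2},{p2,p3},{p2,p5},{p2,p7},{p1,p2,p5},{p2,p5,p7}} U45={{p1,p3},{p1,p3,p4},{p1,p3,p7}} U46={{p6},{p2,p3}} U56={{p1,p2},{p1,p2,p5}}
  U123={{p2,p7},{p2,p5,p7}} U124={{p3,p4},{p3,p7},{p1,p3,p4},{p1,p3,p7}} U125={{p1,p4},{p1,p7},{p1,p3,p4},{p1,p3,p7},{p1,p4,p5},{p1,p5,p7}} U126={{p2,p7},{p2,p5,p7}} U135={{p1,p2,p5}} U136={{p2,p5},{p2,p7},{p1,p2,p5},{p2,p5,p7}} U145={{p1,p3,p4},{p1,p3,p7}} U156={{p1,p2,p5}} U236={{p2,p7},{p2,p5,p7}} U245={{p1,p3,p4},{p1,p3,p7}} U346={{p2,p3}} U356={{p1,p2},{p1,p2,p5}}
  U1236={{p2,p7},{p2,p5,p7}} U1245={{p1,p3,p4},{p1,p3,p7}} U1356={{p1,p2,p5}}
components per intersection:
  U1: {{p4},{p5},{p7},{p1,p4},{p1,p5},{p1,p7},{p2,p5},{p2,p7},{p3,p4},{p3,p5},{p3,p7},{p4,p5},{p4,p7},{p5,p7},{p1,p2,p5},{p1,p3,p4},{p1,p3,p7},{p1,p4,p5},{p1,p5,p7},{p2,p5,p7},{p4,p5,p7}}
  U2: {{p4},{p7},{p1,p4},{p1,p7},{p2,p7},{p3,p4},{p3,p7},{p4,p5},{p4,p7},{p5,p7},{p1,p3,p4},{p1,p3,p7},{p1,p4,p5},{p1,p5,p7},{p2,p5,p7},{p4,p5,p7}}
  U3: {{p2},{p1,p2},{p2,p3},{p2,p5},{p2,p7},{p1,p2,p5},{p2,p5,p7}}
  U4: {{p3},{p1,p3},{p2,p3},{p3,p4},{p3,p5},{p3,p7},{p1,p3,p4},{p1,p3,p7}} {{p6}}
  U5: {{p1},{p1,p2},{p1,p3},{p1,p4},{p1,p5},{p1,p7},{p1,p2,p5},{p1,p3,p4},{p1,p3,p7},{p1,p4,p5},{p1,p5,p7}}
  U6: {{p2},{p1,p2},{p2,p3},{p2,p5},{p2,p7},{p1,p2,p5},{p2,p5,p7}} {{p6}}
  U12: {{p4},{p7},{p1,p4},{p1,p7},{p2,p7},{p3,p4},{p3,p7},{p4,p5},{p4,p7},{p5,p7},{p1,p3,p4},{p1,p3,p7},{p1,p4,p5},{p1,p5,p7},{p2,p5,p7},{p4,p5,p7}}
  U13: {{p2,p5},{p2,p7},{p1,p2,p5},{p2,p5,p7}}
  U14: {{p3,p4},{p1,p3,p4}} {{p3,p5}} {{p3,p7},{p1,p3,p7}}
  U15: {{p1,p4},{p1,p5},{p1,p7},{p1,p2,p5},{p1,p3,p4},{p1,p3,p7},{p1,p4,p5},{p1,p5,p7}}
  U16: {{p2,p5},{p2,p7},{p1,p2,p5},{p2,p5,p7}}
  U23: {{p2,p7},{p2,p5,p7}}
  U24: {{p3,p4},{p1,p3,p4}} {{p3,p7},{p1,p3,p7}}
  U25: {{p1,p4},{p1,p3,p4},{p1,p4,p5}} {{p1,p7},{p1,p3,p7},{p1,p5,p7}}
  U26: {{p2,p7},{p2,p5,p7}}
  U34: {{p2,p3}}
  U35: {{p1,p2},{p1,p2,p5}}
  U36: {{p2},{p1,p2},{p2,p3},{p2,p5},{p2,p7},{p1,p2,p5},{p2,p5,p7}}
  U45: {{p1,p3},{p1,p3,p4},{p1,p3,p7}}
  U46: {{p6}} {{p2,p3}}
  U56: {{p1,p2},{p1,p2,p5}}
  U123: {{p2,p7},{p2,p5,p7}}
  U124: {{p3,p4},{p1,p3,p4}} {{p3,p7},{p1,p3,p7}}
  U125: {{p1,p4},{p1,p3,p4},{p1,p4,p5}} {{p1,p7},{p1,p3,p7},{p1,p5,p7}}
  U126: {{p2,p7},{p2,p5,p7}}
  U135: {{p1,p2,p5}}
  U136: {{p2,p5},{p2,p7},{p1,p2,p5},{p2,p5,p7}}
  U145: {{p1,p3,p4}} {{p1,p3,p7}}
  U156: {{p1,p2,p5}}
  U236: {{p2,p7},{p2,p5,p7}}
  U245: {{p1,p3,p4}} {{p1,p3,p7}}
  U346: {{p2,p3}}
  U356: {{p1,p2},{p1,p2,p5}}
  U1236: {{p2,p7},{p2,p5,p7}}
  U1245: {{p1,p3,p4}} {{p1,p3,p7}}
  U1356: {{p1,p2,p5}}
C dims 8,20,16,4; δ0: rk 6, SNF 1^6; δ1: rk 12, SNF 1^12; δ2: rk 4, SNF 1^4
degree 0: 8−6−0 = 2 → Ȟ^0 ≅ Z^2
degree 1: 20−12−6 = 2 → Ȟ^1 ≅ Z^2
degree 2: 16−4−12 = 0 → Ȟ^2 ≅ 0

Ȟ^0 ≅ Z^2,  Ȟ^1 ≅ Z^2,  Ȟ^2 ≅ 0


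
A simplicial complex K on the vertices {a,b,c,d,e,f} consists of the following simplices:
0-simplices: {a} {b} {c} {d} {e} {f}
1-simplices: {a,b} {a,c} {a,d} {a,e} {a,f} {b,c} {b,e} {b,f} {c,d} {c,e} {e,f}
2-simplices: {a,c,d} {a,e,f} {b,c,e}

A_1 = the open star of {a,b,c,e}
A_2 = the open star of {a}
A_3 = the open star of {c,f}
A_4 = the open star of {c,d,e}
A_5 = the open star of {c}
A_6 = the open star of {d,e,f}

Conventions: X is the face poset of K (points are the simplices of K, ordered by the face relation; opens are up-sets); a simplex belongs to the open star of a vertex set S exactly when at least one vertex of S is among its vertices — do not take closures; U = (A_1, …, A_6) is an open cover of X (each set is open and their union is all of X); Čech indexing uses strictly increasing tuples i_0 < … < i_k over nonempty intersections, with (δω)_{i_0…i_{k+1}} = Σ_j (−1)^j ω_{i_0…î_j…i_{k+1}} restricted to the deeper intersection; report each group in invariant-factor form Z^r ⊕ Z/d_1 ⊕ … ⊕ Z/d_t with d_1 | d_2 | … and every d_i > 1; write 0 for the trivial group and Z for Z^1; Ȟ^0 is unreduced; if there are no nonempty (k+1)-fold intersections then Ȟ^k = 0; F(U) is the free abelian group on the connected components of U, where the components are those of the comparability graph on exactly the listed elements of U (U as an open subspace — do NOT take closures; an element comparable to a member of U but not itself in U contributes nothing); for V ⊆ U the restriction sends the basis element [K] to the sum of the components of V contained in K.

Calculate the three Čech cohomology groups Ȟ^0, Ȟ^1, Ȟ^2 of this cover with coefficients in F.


nerve of the cover:
  A1={{a},{b},{c},{e},{a,b},{a,c},{a,d},{a,e},{a,f},{b,c},{b,e},{b,f},{c,d},{c,e},{e,f},{a,c,d},{a,e,f},{b,c,e}} A2={{a},{a,b},{a,c},{a,d},{a,e},{a,f},{a,c,d},{a,e,f}} A3={{c},{f},{a,c},{a,f},{b,c},{b,f},{c,d},{c,e},{e,f},{a,c,d},{a,e,f},{b,c,e}} A4={{c},{d},{e},{a,c},{a,d},{a,e},{b,c},{b,e},{c,d},{c,e},{e,f},{a,c,d},{a,e,f},{b,c,e}} A5={{c},{a,c},{b,c},{c,d},{c,e},{a,c,d},{b,c,e}} A6={{d},{e},{f},{a,d},{a,e},{a,f},{b,e},{b,f},{c,d},{c,e},{e,f},{a,c,d},{a,e,f},{b,c,e}}
  A12={{a},{a,b},{a,c},{a,d},{a,e},{a,f},{a,c,d},{a,e,f}} A13={{c},{a,c},{a,f},{b,c},{b,f},{c,d},{c,e},{e,f},{a,c,d},{a,e,f},{b,c,e}} A14={{c},{e},{a,c},{a,d},{a,e},{b,c},{b,e},{c,d},{c,e},{e,f},{a,c,d},{a,e,f},{b,c,e}} A15={{c},{a,c},{b,c},{c,d},{c,e},{a,c,d},{b,c,e}} A16={{e},{a,d},{a,e},{a,f},{b,e},{b,f},{c,d},{c,e},{e,f},{a,c,d},{a,e,f},{b,c,e}} A23={{a,c},{a,f},{a,c,d},{a,e,f}} A24={{a,c},{a,d},{a,e},{a,c,d},{a,e,f}} A25={{a,c},{a,c,d}} A26={{a,d},{a,e},{a,f},{a,c,d},{a,e,f}} A34={{c},{a,c},{b,c},{c,d},{c,e},{e,f},{a,c,d},{a,e,f},{b,c,e}} A35={{c},{a,c},{b,c},{c,d},{c,e},{a,c,d},{b,c,e}} A36={{f},{a,f},{b,f},{c,d},{c,e},{e,f},{a,c,d},{a,e,f},{b,c,e}} A45={{c},{a,c},{b,c},{c,d},{c,e},{a,c,d},{b,c,e}} A46={{d},{e},{a,d},{a,e},{b,e},{c,d},{c,e},{e,f},{a,c,d},{a,e,f},{b,c,e}} A56={{c,d},{c,e},{a,c,d},{b,c,e}}
  A123={{a,c},{a,f},{a,c,d},{a,e,f}} A124={{a,c},{a,d},{a,e},{a,c,d},{a,e,f}} A125={{a,c},{a,c,d}} A126={{a,d},{a,e},{a,f},{a,c,d},{a,e,f}} A134={{c},{a,c},{b,c},{c,d},{c,e},{e,f},{a,c,d},{a,e,f},{b,c,e}} A135={{c},{a,c},{b,c},{c,d},{c,e},{a,c,d},{b,c,e}} A136={{a,f},{b,f},{c,d},{c,e},{e,f},{a,c,d},{a,e,f},{b,c,e}} A145={{c},{a,c},{b,c},{c,d},{c,e},{a,c,d},{b,c,e}} A146={{e},{a,d},{a,e},{b,e},{c,d},{c,e},{e,f},{a,c,d},{a,e,f},{b,c,e}} A156={{c,d},{c,e},{a,c,d},{b,c,e}} A234={{a,c},{a,c,d},{a,e,f}} A235={{a,c},{a,c,d}} A236={{a,f},{a,c,d},{a,e,f}} A245={{a,c},{a,c,d}} A246={{a,d},{a,e},{a,c,d},{a,e,f}} A256={{a,c,d}} A345={{c},{a,c},{b,c},{c,d},{c,e},{a,c,d},{b,c,e}} A346={{c,d},{c,e},{e,f},{a,c,d},{a,e,f},{b,c,e}} A356={{c,d},{c,e},{a,c,d},{b,c,e}} A456={{c,d},{c,e},{a,c,d},{b,c,e}}
  A1234={{a,c},{a,c,d},{a,e,f}} A1235={{a,c},{a,c,d}} A1236={{a,f},{a,c,d},{a,e,f}} A1245={{a,c},{a,c,d}} A1246={{a,d},{a,e},{a,c,d},{a,e,f}} A1256={{a,c,d}} A1345={{c},{a,c},{b,c},{c,d},{c,e},{a,c,d},{b,c,e}} A1346={{c,d},{c,e},{e,f},{a,c,d},{a,e,f},{b,c,e}} A1356={{c,d},{c,e},{a,c,d},{b,c,e}} A1456={{c,d},{c,e},{a,c,d},{b,c,e}} A2345={{a,c},{a,c,d}} A2346={{a,c,d},{a,e,f}} A2356={{a,c,d}} A2456={{a,c,d}} A3456={{c,d},{c,e},{a,c,d},{b,c,e}}
  A12345={{a,c},{a,c,d}} A12346={{a,c,d},{a,e,f}} A12356={{a,c,d}} A12456={{a,c,d}} A13456={{c,d},{c,e},{a,c,d},{b,c,e}} A23456={{a,c,d}}
  A123456={{a,c,d}}
components per intersection:
  A1: {{a},{b},{c},{e},{a,b},{a,c},{a,d},{a,e},{a,f},{b,c},{b,e},{b,f},{c,d},{c,e},{e,f},{a,c,d},{a,e,f},{b,c,e}}
  A2: {{a},{a,b},{a,c},{a,d},{a,e},{a,f},{a,c,d},{a,e,f}}
  A3: {{c},{a,c},{b,c},{c,d},{c,e},{a,c,d},{b,c,e}} {{f},{a,f},{b,f},{e,f},{a,e,f}}
  A4: {{c},{d},{e},{a,c},{a,d},{a,e},{b,c},{b,e},{c,d},{c,e},{e,f},{a,c,d},{a,e,f},{b,c,e}}
  A5: {{c},{a,c},{b,c},{c,d},{c,e},{a,c,d},{b,c,e}}
  A6: {{d},{a,d},{c,d},{a,c,d}} {{e},{f},{a,e},{a,f},{b,e},{b,f},{c,e},{e,f},{a,e,f},{b,c,e}}
  A12: {{a},{a,b},{a,c},{a,d},{a,e},{a,f},{a,c,d},{a,e,f}}
  A13: {{c},{a,c},{b,c},{c,d},{c,e},{a,c,d},{b,c,e}} {{a,f},{e,f},{a,e,f}} {{b,f}}
  A14: {{c},{e},{a,c},{a,d},{a,e},{b,c},{b,e},{c,d},{c,e},{e,f},{a,c,d},{a,e,f},{b,c,e}}
  A15: {{c},{a,c},{b,c},{c,d},{c,e},{a,c,d},{b,c,e}}
  A16: {{e},{a,e},{a,f},{b,e},{c,e},{e,f},{a,e,f},{b,c,e}} {{a,d},{c,d},{a,c,d}} {{b,f}}
  A23: {{a,c},{a,c,d}} {{a,f},{a,e,f}}
  A24: {{a,c},{a,d},{a,c,d}} {{a,e},{a,e,f}}
  A25: {{a,c},{a,c,d}}
  A26: {{a,d},{a,c,d}} {{a,e},{a,f},{a,e,f}}
  A34: {{c},{a,c},{b,c},{c,d},{c,e},{a,c,d},{b,c,e}} {{e,f},{a,e,f}}
  A35: {{c},{a,c},{b,c},{c,d},{c,e},{a,c,d},{b,c,e}}
  A36: {{f},{a,f},{b,f},{e,f},{a,e,f}} {{c,d},{a,c,d}} {{c,e},{b,c,e}}
  A45: {{c},{a,c},{b,c},{c,d},{c,e},{a,c,d},{b,c,e}}
  A46: {{d},{a,d},{c,d},{a,c,d}} {{e},{a,e},{b,e},{c,e},{e,f},{a,e,f},{b,c,e}}
  A56: {{c,d},{a,c,d}} {{c,e},{b,c,e}}
  A123: {{a,c},{a,c,d}} {{a,f},{a,e,f}}
  A124: {{a,c},{a,d},{a,c,d}} {{a,e},{a,e,f}}
  A125: {{a,c},{a,c,d}}
  A126: {{a,d},{a,c,d}} {{a,e},{a,f},{a,e,f}}
  A134: {{c},{a,c},{b,c},{c,d},{c,e},{a,c,d},{b,c,e}} {{e,f},{a,e,f}}
  A135: {{c},{a,c},{b,c},{c,d},{c,e},{a,c,d},{b,c,e}}
  A136: {{a,f},{e,f},{a,e,f}} {{b,f}} {{c,d},{a,c,d}} {{c,e},{b,c,e}}
  A145: {{c},{a,c},{b,c},{c,d},{c,e},{a,c,d},{b,c,e}}
  A146: {{e},{a,e},{b,e},{c,e},{e,f},{a,e,f},{b,c,e}} {{a,d},{c,d},{a,c,d}}
  A156: {{c,d},{a,c,d}} {{c,e},{b,c,e}}
  A234: {{a,c},{a,c,d}} {{a,e,f}}
  A235: {{a,c},{a,c,d}}
  A236: {{a,f},{a,e,f}} {{a,c,d}}
  A245: {{a,c},{a,c,d}}
  A246: {{a,d},{a,c,d}} {{a,e},{a,e,f}}
  A256: {{a,c,d}}
  A345: {{c},{a,c},{b,c},{c,d},{c,e},{a,c,d},{b,c,e}}
  A346: {{c,d},{a,c,d}} {{c,e},{b,c,e}} {{e,f},{a,e,f}}
  A356: {{c,d},{a,c,d}} {{c,e},{b,c,e}}
  A456: {{c,d},{a,c,d}} {{c,e},{b,c,e}}
  A1234: {{a,c},{a,c,d}} {{a,e,f}}
  A1235: {{a,c},{a,c,d}}
  A1236: {{a,f},{a,e,f}} {{a,c,d}}
  A1245: {{a,c},{a,c,d}}
  A1246: {{a,d},{a,c,d}} {{a,e},{a,e,f}}
  A1256: {{a,c,d}}
  A1345: {{c},{a,c},{b,c},{c,d},{c,e},{a,c,d},{b,c,e}}
  A1346: {{c,d},{a,c,d}} {{c,e},{b,c,e}} {{e,f},{a,e,f}}
  A1356: {{c,d},{a,c,d}} {{c,e},{b,c,e}}
  A1456: {{c,d},{a,c,d}} {{c,e},{b,c,e}}
  A2345: {{a,c},{a,c,d}}
  A2346: {{a,c,d}} {{a,e,f}}
  A2356: {{a,c,d}}
  A2456: {{a,c,d}}
  A3456: {{c,d},{a,c,d}} {{c,e},{b,c,e}}
  A12345: {{a,c},{a,c,d}}
  A12346: {{a,c,d}} {{a,e,f}}
  A12356: {{a,c,d}}
  A12456: {{a,c,d}}
  A13456: {{c,d},{a,c,d}} {{c,e},{b,c,e}}
  A23456: {{a,c,d}}
  A123456: {{a,c,d}}
C dims 8,27,36,24; δ0: rk 7, SNF 1^7; δ1: rk 19, SNF 1^19; δ2: rk 17, SNF 1^17
Ȟ^0 = (8 − 7) − 0 = 1, so Ȟ^0 ≅ Z
Ȟ^1 = (27 − 19) − 7 = 1, so Ȟ^1 ≅ Z
Ȟ^2 = (36 − 17) − 19 = 0, so Ȟ^2 ≅ 0

Ȟ^0(U;F) ≅ Z, Ȟ^1(U;F) ≅ Z and Ȟ^2(U;F) ≅ 0


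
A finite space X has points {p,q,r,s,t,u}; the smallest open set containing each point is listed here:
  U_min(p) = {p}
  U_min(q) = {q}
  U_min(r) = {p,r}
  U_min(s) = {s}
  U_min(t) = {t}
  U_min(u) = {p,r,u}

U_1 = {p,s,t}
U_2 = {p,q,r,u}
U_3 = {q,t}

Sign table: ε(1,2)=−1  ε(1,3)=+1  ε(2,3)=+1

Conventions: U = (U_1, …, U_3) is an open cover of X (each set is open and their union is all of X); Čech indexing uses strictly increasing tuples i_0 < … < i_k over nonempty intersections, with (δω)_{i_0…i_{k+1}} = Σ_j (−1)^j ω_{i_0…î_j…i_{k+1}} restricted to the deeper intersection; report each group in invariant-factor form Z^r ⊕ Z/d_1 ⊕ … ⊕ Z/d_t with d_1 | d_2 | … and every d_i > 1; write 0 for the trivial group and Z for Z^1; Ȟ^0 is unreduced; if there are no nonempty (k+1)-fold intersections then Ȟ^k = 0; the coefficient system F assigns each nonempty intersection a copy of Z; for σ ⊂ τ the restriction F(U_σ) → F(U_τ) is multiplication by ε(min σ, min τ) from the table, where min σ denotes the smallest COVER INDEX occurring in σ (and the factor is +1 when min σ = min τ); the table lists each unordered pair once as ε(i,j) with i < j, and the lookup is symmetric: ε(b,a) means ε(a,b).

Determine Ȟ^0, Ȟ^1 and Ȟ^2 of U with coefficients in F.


nerve of the cover:
  U12={p} U13={t} U23={q}
C dims 3,3; δ0: rk 3, SNF 1^2·2
Ȟ^0 = (3 − 3) − 0 = 0, so Ȟ^0 ≅ 0
Ȟ^1 = (3 − 0) − 3 = 0 plus torsion [2], so Ȟ^1 ≅ Z/2
Ȟ^2 = (0 − 0) − 0 = 0, so Ȟ^2 ≅ 0

Ȟ^0 = 0, Ȟ^1 = Z/2, Ȟ^2 = 0


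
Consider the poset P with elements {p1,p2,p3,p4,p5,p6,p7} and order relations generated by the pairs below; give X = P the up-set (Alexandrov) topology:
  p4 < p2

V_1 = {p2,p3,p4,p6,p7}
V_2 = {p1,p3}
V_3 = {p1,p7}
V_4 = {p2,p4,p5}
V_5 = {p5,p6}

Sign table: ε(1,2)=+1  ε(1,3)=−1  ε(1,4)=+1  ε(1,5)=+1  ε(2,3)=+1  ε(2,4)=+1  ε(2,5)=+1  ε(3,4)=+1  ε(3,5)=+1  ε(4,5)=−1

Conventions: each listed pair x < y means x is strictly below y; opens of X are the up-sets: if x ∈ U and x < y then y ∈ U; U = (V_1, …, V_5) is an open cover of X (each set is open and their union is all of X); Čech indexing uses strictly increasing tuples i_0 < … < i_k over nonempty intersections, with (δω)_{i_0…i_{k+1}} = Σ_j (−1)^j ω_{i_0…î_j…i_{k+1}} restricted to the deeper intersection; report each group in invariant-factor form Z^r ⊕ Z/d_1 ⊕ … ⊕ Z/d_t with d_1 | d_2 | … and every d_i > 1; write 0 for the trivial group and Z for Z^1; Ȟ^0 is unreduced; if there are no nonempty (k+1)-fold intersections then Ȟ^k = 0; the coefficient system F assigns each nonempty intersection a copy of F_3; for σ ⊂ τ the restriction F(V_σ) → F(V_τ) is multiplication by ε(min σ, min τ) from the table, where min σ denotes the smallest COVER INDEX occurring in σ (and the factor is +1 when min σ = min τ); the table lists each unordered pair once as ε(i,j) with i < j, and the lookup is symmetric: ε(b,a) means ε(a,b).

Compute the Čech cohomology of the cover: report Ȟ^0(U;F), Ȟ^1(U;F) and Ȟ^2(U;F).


nerve of the cover:
  V12={p3} V13={p7} V14={p2,p4} V15={p6} V23={p1} V45={p5}
C dims 5,6; δ0: rk_F3 5
Ȟ^0 = (5 − 5) − 0 = 0, so Ȟ^0 ≅ 0
Ȟ^1 = (6 − 0) − 5 = 1, so Ȟ^1 ≅ Z/3
Ȟ^2 = (0 − 0) − 0 = 0, so Ȟ^2 ≅ 0

Ȟ^0(U;F) ≅ 0, Ȟ^1(U;F) ≅ Z/3, Ȟ^2(U;F) ≅ 0


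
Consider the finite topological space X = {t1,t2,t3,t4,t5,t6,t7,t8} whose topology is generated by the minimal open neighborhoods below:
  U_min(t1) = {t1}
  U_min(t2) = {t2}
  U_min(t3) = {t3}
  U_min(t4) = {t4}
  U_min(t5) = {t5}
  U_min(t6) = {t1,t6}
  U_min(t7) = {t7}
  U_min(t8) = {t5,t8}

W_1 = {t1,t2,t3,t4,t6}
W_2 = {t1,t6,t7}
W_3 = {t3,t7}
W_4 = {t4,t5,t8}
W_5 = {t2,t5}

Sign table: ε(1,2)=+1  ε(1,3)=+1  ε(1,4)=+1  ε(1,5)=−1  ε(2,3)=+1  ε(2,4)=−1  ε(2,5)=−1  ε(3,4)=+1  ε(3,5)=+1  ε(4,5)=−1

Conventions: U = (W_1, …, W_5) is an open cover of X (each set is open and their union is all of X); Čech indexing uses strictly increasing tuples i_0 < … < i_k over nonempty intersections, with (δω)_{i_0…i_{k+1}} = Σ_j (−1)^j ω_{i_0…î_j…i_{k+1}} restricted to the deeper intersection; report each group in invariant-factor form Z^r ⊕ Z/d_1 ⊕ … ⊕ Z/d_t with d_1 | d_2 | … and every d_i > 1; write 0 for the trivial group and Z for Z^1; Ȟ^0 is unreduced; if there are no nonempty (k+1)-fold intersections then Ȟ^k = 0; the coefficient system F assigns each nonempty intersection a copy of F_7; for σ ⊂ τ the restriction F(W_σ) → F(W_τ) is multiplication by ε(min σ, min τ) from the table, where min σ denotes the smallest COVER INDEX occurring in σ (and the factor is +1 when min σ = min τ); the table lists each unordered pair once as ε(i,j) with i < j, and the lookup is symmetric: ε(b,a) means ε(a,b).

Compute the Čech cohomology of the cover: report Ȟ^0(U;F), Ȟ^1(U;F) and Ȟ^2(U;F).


nerve of the cover:
  W12={t1,t6} W13={t3} W14={t4} W15={t2} W23={t7} W45={t5}
C dims 5,6; δ0: rk_F7 4
Ȟ^0 = (5 − 4) − 0 = 1, so Ȟ^0 ≅ Z/7
Ȟ^1 = (6 − 0) − 4 = 2, so Ȟ^1 ≅ Z/7 ⊕ Z/7
Ȟ^2 = (0 − 0) − 0 = 0, so Ȟ^2 ≅ 0

Ȟ^0(U;F) ≅ Z/7, Ȟ^1(U;F) ≅ Z/7 ⊕ Z/7 and Ȟ^2(U;F) ≅ 0


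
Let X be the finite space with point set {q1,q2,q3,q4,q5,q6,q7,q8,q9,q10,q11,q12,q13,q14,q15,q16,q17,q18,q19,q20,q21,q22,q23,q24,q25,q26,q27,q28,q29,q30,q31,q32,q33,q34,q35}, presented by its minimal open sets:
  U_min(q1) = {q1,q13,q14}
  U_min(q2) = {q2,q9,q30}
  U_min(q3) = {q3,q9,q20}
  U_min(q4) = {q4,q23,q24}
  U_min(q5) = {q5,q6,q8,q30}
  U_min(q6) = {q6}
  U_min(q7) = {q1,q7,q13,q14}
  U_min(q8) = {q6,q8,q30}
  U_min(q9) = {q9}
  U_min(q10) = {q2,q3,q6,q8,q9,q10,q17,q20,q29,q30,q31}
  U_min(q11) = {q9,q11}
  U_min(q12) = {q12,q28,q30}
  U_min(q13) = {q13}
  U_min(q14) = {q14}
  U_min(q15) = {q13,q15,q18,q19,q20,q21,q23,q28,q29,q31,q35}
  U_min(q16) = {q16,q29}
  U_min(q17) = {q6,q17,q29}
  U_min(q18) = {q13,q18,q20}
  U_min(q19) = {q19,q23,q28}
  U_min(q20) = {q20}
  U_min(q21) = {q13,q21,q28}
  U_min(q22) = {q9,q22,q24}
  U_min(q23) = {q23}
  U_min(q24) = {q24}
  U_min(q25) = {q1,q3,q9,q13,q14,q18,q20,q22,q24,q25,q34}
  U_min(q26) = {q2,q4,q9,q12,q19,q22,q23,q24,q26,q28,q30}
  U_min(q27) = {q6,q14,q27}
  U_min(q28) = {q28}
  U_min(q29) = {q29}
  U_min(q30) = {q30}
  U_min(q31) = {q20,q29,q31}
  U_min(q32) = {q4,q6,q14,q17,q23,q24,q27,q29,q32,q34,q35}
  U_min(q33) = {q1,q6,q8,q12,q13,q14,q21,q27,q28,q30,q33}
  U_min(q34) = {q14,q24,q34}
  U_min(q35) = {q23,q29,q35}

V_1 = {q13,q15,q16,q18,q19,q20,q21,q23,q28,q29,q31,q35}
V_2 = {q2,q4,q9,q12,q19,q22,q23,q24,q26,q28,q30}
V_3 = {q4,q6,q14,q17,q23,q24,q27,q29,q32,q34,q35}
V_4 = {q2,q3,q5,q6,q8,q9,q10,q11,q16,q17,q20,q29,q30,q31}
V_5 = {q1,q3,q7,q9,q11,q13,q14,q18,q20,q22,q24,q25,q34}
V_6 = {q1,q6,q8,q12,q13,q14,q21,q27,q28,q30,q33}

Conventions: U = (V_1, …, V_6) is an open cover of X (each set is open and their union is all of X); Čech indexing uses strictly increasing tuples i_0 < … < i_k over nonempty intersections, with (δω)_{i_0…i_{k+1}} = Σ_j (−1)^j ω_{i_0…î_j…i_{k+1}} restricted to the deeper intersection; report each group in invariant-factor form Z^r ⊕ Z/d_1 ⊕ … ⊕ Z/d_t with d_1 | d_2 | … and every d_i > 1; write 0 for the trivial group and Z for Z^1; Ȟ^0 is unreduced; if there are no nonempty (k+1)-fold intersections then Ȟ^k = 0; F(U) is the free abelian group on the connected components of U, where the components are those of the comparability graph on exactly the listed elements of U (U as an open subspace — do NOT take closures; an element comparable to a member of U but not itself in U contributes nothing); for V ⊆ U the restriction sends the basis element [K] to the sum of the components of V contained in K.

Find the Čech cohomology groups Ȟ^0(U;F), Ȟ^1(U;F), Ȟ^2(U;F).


Ȟ^0 = Z; Ȟ^1 = 0; Ȟ^2 = Z/2

intersection data:
  V12={q19,q23,q28} V13={q23,q29,q35} V14={q16,q20,q29,q31} V15={q13,q18,q20} V16={q13,q21,q28} V23={q4,q23,q24} V24={q2,q9,q30} V25={q9,q22,q24} V26={q12,q28,q30} V34={q6,q17,q29} V35={q14,q24,q34} V36={q6,q14,q27} V45={q3,q9,q11,q20} V46={q6,q8,q30} V56={q1,q13,q14}
  V123={q23} V126={q28} V134={q29} V145={q20} V156={q13} V235={q24} V245={q9} V246={q30} V346={q6} V356={q14}
components per intersection:
  V1: {q13,q15,q16,q18,q19,q20,q21,q23,q28,q29,q31,q35}
  V2: {q2,q4,q9,q12,q19,q22,q23,q24,q26,q28,q30}
  V3: {q4,q6,q14,q17,q23,q24,q27,q29,q32,q34,q35}
  V4: {q2,q3,q5,q6,q8,q9,q10,q11,q16,q17,q20,q29,q30,q31}
  V5: {q1,q3,q7,q9,q11,q13,q14,q18,q20,q22,q24,q25,q34}
  V6: {q1,q6,q8,q12,q13,q14,q21,q27,q28,q30,q33}
  V12: {q19,q23,q28}
  V13: {q23,q29,q35}
  V14: {q16,q20,q29,q31}
  V15: {q13,q18,q20}
  V16: {q13,q21,q28}
  V23: {q4,q23,q24}
  V24: {q2,q9,q30}
  V25: {q9,q22,q24}
  V26: {q12,q28,q30}
  V34: {q6,q17,q29}
  V35: {q14,q24,q34}
  V36: {q6,q14,q27}
  V45: {q3,q9,q11,q20}
  V46: {q6,q8,q30}
  V56: {q1,q13,q14}
  V123: {q23}
  V126: {q28}
  V134: {q29}
  V145: {q20}
  V156: {q13}
  V235: {q24}
  V245: {q9}
  V246: {q30}
  V346: {q6}
  V356: {q14}
C dims 6,15,10; δ0: rk 5, SNF 1^5; δ1: rk 10, SNF 1^9·2
Ȟ^0 = (6 − 5) − 0 = 1, so Ȟ^0 ≅ Z
Ȟ^1 = (15 − 10) − 5 = 0, so Ȟ^1 ≅ 0
Ȟ^2 = (10 − 0) − 10 = 0 plus torsion [2], so Ȟ^2 ≅ Z/2


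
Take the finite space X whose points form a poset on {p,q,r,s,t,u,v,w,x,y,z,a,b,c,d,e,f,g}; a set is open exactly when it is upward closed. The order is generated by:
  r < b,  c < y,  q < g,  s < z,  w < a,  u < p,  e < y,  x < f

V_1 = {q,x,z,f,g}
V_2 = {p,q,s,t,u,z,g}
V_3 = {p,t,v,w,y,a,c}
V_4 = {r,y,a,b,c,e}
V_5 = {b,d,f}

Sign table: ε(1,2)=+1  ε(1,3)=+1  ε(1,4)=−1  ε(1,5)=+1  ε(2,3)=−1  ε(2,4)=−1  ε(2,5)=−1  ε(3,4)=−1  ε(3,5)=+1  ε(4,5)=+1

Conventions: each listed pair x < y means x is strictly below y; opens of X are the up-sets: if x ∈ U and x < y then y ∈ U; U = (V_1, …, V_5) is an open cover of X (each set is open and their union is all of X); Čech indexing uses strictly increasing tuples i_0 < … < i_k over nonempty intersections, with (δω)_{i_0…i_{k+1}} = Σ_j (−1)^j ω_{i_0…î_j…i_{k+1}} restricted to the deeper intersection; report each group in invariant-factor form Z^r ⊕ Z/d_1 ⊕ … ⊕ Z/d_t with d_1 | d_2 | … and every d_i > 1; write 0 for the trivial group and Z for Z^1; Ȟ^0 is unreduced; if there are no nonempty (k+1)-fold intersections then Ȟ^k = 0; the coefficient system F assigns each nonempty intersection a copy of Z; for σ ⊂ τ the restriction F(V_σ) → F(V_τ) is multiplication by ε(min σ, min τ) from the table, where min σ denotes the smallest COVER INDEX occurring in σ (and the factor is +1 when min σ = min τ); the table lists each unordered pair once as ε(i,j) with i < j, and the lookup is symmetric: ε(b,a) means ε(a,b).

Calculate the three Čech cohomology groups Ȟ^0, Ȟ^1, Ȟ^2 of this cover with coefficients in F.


Ȟ^0 ≅ Z, Ȟ^1 ≅ Z, Ȟ^2 ≅ 0

nerve simplices:
  V12={q,z,g} V15={f} V23={p,t} V34={y,a,c} V45={b}
C dims 5,5; δ0: rk 4, SNF 1^4
degree 0: 5−4−0 = 1 → Ȟ^0 ≅ Z
degree 1: 5−0−4 = 1 → Ȟ^1 ≅ Z
degree 2: 0−0−0 = 0 → Ȟ^2 ≅ 0


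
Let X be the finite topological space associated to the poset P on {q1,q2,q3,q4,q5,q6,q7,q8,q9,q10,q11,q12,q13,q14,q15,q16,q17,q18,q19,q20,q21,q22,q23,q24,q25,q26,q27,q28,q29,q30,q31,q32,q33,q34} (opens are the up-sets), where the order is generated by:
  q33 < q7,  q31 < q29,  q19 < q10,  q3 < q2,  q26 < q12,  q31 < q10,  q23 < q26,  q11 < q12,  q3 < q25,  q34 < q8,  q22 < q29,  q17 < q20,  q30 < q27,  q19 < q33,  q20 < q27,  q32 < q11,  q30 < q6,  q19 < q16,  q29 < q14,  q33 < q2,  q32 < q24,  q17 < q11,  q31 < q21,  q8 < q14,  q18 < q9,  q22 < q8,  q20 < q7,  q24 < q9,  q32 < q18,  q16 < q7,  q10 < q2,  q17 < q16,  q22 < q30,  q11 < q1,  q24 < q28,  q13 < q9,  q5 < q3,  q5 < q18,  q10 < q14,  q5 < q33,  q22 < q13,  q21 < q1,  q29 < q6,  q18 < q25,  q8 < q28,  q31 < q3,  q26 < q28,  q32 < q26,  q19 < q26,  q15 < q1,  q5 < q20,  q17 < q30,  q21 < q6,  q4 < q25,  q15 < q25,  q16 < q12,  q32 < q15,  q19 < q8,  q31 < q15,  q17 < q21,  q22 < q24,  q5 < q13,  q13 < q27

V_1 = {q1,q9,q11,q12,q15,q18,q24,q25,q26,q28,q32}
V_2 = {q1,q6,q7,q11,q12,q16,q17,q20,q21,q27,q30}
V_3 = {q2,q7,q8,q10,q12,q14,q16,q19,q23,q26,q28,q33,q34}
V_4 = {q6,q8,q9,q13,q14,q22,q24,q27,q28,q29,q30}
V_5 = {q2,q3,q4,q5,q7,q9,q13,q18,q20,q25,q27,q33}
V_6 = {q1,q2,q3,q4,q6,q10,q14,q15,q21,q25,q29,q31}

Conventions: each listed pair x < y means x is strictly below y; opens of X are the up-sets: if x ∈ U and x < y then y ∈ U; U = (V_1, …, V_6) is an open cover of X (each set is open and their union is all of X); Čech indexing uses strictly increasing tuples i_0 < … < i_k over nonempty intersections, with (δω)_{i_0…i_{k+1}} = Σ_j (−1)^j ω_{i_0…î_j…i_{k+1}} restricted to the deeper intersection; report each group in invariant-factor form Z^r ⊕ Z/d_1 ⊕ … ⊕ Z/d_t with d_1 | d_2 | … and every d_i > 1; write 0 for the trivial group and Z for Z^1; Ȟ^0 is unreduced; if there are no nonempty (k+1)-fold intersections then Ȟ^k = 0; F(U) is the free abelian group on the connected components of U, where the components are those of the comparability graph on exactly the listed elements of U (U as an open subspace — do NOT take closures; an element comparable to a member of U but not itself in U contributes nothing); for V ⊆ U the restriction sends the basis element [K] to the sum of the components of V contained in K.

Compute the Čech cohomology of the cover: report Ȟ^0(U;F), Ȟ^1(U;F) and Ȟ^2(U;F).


Ȟ^0 ≅ Z,  Ȟ^1 ≅ 0,  Ȟ^2 ≅ Z/2

intersection data:
  V12={q1,q11,q12} V13={q12,q26,q28} V14={q9,q24,q28} V15={q9,q18,q25} V16={q1,q15,q25} V23={q7,q12,q16} V24={q6,q27,q30} V25={q7,q20,q27} V26={q1,q6,q21} V34={q8,q14,q28} V35={q2,q7,q33} V36={q2,q10,q14} V45={q9,q13,q27} V46={q6,q14,q29} V56={q2,q3,q4,q25}
  V123={q12} V126={q1} V134={q28} V145={q9} V156={q25} V235={q7} V245={q27} V246={q6} V346={q14} V356={q2}
components per intersection:
  V1: {q1,q9,q11,q12,q15,q18,q24,q25,q26,q28,q32}
  V2: {q1,q6,q7,q11,q12,q16,q17,q20,q21,q27,q30}
  V3: {q2,q7,q8,q10,q12,q14,q16,q19,q23,q26,q28,q33,q34}
  V4: {q6,q8,q9,q13,q14,q22,q24,q27,q28,q29,q30}
  V5: {q2,q3,q4,q5,q7,q9,q13,q18,q20,q25,q27,q33}
  V6: {q1,q2,q3,q4,q6,q10,q14,q15,q21,q25,q29,q31}
  V12: {q1,q11,q12}
  V13: {q12,q26,q28}
  V14: {q9,q24,q28}
  V15: {q9,q18,q25}
  V16: {q1,q15,q25}
  V23: {q7,q12,q16}
  V24: {q6,q27,q30}
  V25: {q7,q20,q27}
  V26: {q1,q6,q21}
  V34: {q8,q14,q28}
  V35: {q2,q7,q33}
  V36: {q2,q10,q14}
  V45: {q9,q13,q27}
  V46: {q6,q14,q29}
  V56: {q2,q3,q4,q25}
  V123: {q12}
  V126: {q1}
  V134: {q28}
  V145: {q9}
  V156: {q25}
  V235: {q7}
  V245: {q27}
  V246: {q6}
  V346: {q14}
  V356: {q2}
C dims 6,15,10; δ0: rk 5, SNF 1^5; δ1: rk 10, SNF 1^9·2
Ȟ^0 = (6 − 5) − 0 = 1, so Ȟ^0 ≅ Z
Ȟ^1 = (15 − 10) − 5 = 0, so Ȟ^1 ≅ 0
Ȟ^2 = (10 − 0) − 10 = 0 plus torsion [2], so Ȟ^2 ≅ Z/2


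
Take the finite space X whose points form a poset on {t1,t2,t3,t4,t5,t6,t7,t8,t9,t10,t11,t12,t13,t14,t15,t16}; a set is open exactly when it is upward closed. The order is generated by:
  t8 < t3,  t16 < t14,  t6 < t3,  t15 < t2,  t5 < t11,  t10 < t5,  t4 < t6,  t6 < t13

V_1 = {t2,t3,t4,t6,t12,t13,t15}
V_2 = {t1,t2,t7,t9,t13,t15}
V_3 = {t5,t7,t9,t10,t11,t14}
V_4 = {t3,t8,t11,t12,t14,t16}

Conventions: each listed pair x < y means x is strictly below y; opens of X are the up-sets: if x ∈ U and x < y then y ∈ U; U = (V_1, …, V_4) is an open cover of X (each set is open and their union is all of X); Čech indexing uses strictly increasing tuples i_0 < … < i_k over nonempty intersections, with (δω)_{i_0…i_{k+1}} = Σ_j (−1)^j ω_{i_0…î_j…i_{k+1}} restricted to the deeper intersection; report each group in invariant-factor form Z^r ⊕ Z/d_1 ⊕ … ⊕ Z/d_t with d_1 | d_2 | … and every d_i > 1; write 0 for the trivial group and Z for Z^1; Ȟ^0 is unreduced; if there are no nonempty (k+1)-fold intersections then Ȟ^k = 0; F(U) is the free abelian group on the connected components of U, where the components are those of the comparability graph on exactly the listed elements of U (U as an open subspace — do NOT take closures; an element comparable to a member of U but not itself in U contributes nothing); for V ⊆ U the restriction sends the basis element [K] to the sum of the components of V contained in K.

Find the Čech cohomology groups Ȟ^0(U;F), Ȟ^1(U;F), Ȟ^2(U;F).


Ȟ^0(U;F) ≅ Z^8,  Ȟ^1(U;F) ≅ 0,  Ȟ^2(U;F) ≅ 0

intersection data:
  V12={t2,t13,t15} V14={t3,t12} V23={t7,t9} V34={t11,t14}
components per intersection:
  V1: {t2,t15} {t3,t4,t6,t13} {t12}
  V2: {t1} {t2,t15} {t7} {t9} {t13}
  V3: {t5,t10,t11} {t7} {t9} {t14}
  V4: {t3,t8} {t11} {t12} {t14,t16}
  V12: {t2,t15} {t13}
  V14: {t3} {t12}
  V23: {t7} {t9}
  V34: {t11} {t14}
C dims 16,8; δ0: rk 8, SNF 1^8
Ȟ^0 = (16 − 8) − 0 = 8, so Ȟ^0 ≅ Z^8
Ȟ^1 = (8 − 0) − 8 = 0, so Ȟ^1 ≅ 0
Ȟ^2 = (0 − 0) − 0 = 0, so Ȟ^2 ≅ 0


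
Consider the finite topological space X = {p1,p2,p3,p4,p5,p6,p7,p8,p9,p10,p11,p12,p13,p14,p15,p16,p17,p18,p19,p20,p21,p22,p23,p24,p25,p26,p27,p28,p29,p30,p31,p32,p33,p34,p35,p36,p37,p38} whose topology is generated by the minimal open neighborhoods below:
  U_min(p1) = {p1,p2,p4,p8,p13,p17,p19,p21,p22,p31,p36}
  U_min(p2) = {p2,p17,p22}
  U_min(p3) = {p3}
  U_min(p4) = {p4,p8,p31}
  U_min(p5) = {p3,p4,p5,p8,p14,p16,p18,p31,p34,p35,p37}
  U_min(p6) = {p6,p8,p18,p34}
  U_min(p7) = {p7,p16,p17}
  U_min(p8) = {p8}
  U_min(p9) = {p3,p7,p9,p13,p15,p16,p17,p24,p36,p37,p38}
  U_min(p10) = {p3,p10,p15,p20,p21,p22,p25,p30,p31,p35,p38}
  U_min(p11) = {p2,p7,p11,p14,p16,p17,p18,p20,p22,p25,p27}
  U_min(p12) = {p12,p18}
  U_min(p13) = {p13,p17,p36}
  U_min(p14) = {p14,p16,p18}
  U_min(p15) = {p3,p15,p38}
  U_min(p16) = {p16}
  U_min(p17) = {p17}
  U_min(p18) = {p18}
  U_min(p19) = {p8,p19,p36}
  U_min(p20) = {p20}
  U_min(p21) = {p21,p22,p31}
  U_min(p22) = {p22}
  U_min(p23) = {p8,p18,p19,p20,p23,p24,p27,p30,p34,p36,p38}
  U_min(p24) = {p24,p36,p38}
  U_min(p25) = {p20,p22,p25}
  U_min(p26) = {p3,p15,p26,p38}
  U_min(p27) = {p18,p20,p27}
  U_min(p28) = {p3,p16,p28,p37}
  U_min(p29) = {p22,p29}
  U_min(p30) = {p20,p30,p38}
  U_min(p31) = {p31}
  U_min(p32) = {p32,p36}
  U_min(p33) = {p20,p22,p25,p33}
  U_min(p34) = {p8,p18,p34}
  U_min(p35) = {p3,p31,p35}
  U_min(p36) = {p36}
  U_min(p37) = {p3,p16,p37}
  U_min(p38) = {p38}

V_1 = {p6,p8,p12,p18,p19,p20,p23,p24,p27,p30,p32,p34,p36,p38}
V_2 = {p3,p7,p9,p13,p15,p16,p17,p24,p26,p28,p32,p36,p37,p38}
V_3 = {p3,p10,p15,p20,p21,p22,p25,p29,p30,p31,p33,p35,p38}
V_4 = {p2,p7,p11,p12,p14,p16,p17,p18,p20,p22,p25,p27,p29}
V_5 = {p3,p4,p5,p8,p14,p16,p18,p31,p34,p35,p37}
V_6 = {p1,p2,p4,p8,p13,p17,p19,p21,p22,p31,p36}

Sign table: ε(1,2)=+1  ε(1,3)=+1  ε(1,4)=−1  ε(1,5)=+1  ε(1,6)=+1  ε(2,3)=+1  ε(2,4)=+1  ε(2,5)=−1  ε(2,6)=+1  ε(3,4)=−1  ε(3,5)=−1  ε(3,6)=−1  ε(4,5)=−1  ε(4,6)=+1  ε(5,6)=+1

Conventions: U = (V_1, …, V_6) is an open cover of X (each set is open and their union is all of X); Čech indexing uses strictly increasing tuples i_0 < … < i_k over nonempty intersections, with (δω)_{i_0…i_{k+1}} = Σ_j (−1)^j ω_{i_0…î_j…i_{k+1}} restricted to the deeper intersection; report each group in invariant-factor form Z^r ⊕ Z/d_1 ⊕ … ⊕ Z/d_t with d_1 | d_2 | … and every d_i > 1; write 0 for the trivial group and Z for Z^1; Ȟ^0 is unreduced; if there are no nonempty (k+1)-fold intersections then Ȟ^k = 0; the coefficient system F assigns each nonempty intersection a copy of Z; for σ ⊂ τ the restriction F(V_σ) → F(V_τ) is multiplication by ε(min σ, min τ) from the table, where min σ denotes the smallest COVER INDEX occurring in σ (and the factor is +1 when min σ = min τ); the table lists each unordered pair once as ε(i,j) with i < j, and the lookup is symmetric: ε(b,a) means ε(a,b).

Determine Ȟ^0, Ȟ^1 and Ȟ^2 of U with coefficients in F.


cover nerve:
  V12={p24,p32,p36,p38} V13={p20,p30,p38} V14={p12,p18,p20,p27} V15={p8,p18,p34} V16={p8,p19,p36} V23={p3,p15,p38} V24={p7,p16,p17} V25={p3,p16,p37} V26={p13,p17,p36} V34={p20,p22,p25,p29} V35={p3,p31,p35} V36={p21,p22,p31} V45={p14,p16,p18} V46={p2,p17,p22} V56={p4,p8,p31}
  V123={p38} V126={p36} V134={p20} V145={p18} V156={p8} V235={p3} V245={p16} V246={p17} V346={p22} V356={p31}
C dims 6,15,10; δ0: rk 6, SNF 1^5·2; δ1: rk 9, SNF 1^9
Ȟ^0: (6−6)−0=0 ⇒ 0
Ȟ^1: (15−9)−6=0 plus torsion [2] ⇒ Z/2
Ȟ^2: (10−0)−9=1 ⇒ Z

Ȟ^0 ≅ 0, Ȟ^1 ≅ Z/2, Ȟ^2 ≅ Z
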